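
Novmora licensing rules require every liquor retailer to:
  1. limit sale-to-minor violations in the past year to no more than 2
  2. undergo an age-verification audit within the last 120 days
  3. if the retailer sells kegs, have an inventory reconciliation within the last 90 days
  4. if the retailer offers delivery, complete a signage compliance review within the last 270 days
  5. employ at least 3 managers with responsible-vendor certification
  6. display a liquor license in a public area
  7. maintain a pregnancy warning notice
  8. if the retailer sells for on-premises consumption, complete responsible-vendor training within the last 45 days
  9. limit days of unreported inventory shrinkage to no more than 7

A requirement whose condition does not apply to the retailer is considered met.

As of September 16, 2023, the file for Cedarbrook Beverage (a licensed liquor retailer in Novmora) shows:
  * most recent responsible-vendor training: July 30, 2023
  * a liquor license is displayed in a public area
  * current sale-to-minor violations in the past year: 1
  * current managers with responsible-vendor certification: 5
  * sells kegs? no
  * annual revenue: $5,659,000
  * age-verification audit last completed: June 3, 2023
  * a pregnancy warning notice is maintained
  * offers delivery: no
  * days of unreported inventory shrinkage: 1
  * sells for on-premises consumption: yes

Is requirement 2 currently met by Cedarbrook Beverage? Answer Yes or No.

Yes

2. age-verification audit 105 days ago vs limit 120 → met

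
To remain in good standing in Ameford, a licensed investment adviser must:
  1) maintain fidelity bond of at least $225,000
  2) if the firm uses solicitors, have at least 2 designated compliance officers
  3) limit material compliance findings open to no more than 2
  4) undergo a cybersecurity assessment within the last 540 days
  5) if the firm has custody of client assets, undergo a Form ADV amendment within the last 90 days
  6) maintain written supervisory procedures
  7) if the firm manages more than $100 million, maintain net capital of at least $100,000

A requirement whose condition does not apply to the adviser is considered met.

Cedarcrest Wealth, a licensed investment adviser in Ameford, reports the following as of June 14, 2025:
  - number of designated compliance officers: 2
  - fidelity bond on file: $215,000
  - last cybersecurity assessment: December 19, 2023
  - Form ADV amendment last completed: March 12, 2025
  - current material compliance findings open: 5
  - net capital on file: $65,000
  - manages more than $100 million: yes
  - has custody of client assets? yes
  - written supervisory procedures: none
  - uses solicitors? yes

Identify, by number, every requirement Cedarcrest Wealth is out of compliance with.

1, 3, 4, 5, 6, 7

1. fidelity bond $215,000 < $225,000 → not met
2. condition 'uses solicitors' holds; designated compliance officers 2 ≥ 2 → met
3. material compliance findings open 5 > 2 → not met
4. cybersecurity assessment 543 days ago vs limit 540 → not met
5. condition 'has custody of client assets' holds; Form ADV amendment 94 days ago vs limit 90 → not met
6. written supervisory procedures absent → not met
7. condition 'manages more than $100 million' holds; net capital $65,000 < $100,000 → not met
Not met: 1, 3, 4, 5, 6, 7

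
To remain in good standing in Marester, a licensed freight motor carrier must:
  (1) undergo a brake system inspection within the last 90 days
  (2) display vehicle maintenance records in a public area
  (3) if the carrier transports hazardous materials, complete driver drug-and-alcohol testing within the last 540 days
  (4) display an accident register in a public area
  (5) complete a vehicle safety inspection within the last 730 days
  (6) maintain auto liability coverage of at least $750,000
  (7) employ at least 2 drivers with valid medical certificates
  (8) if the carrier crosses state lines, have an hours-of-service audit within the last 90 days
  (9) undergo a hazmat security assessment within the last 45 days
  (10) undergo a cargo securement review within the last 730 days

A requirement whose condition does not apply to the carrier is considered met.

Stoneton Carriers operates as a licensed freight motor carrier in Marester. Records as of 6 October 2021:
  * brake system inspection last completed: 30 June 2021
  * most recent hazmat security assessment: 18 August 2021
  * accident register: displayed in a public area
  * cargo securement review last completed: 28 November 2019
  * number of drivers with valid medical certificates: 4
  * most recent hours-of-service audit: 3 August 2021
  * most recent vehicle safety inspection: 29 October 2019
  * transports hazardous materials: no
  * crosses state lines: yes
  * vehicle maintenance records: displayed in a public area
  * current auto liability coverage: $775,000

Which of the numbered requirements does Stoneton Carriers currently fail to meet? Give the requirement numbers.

1, 9

1. brake system inspection 98 days ago vs limit 90 → not met
2. vehicle maintenance records present → met
3. condition 'transports hazardous materials' does not hold → requirement n/a → met
4. accident register present → met
5. vehicle safety inspection 708 days ago vs limit 730 → met
6. auto liability coverage $775,000 ≥ $750,000 → met
7. drivers with valid medical certificates 4 ≥ 2 → met
8. condition 'crosses state lines' holds; hours-of-service audit 64 days ago vs limit 90 → met
9. hazmat security assessment 49 days ago vs limit 45 → not met
10. cargo securement review 678 days ago vs limit 730 → met
Not met: 1, 9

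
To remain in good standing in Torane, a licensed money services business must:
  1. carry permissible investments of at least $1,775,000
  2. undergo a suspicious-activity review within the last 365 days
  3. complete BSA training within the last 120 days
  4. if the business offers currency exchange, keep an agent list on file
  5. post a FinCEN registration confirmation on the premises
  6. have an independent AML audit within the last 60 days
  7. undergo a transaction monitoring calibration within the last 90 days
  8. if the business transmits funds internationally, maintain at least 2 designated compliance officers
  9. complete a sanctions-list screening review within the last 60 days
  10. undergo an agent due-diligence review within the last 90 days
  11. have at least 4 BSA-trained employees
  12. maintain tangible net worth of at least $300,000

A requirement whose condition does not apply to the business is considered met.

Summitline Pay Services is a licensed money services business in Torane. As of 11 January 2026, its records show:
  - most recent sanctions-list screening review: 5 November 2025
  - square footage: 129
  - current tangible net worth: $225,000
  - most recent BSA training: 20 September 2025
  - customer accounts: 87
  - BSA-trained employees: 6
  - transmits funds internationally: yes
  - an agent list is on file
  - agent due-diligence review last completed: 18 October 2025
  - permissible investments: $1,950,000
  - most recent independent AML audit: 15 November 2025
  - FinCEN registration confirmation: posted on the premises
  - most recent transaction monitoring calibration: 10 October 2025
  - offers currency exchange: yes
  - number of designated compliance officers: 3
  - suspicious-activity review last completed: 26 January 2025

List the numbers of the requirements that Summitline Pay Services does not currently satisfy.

7, 9, 12

1. permissible investments $1,950,000 ≥ $1,775,000 → met
2. suspicious-activity review 350 days ago vs limit 365 → met
3. BSA training 113 days ago vs limit 120 → met
4. condition 'offers currency exchange' holds; agent list present → met
5. FinCEN registration confirmation present → met
6. independent AML audit 57 days ago vs limit 60 → met
7. transaction monitoring calibration 93 days ago vs limit 90 → not met
8. condition 'transmits funds internationally' holds; designated compliance officers 3 ≥ 2 → met
9. sanctions-list screening review 67 days ago vs limit 60 → not met
10. agent due-diligence review 85 days ago vs limit 90 → met
11. BSA-trained employees 6 ≥ 4 → met
12. tangible net worth $225,000 < $300,000 → not met
Not met: 7, 9, 12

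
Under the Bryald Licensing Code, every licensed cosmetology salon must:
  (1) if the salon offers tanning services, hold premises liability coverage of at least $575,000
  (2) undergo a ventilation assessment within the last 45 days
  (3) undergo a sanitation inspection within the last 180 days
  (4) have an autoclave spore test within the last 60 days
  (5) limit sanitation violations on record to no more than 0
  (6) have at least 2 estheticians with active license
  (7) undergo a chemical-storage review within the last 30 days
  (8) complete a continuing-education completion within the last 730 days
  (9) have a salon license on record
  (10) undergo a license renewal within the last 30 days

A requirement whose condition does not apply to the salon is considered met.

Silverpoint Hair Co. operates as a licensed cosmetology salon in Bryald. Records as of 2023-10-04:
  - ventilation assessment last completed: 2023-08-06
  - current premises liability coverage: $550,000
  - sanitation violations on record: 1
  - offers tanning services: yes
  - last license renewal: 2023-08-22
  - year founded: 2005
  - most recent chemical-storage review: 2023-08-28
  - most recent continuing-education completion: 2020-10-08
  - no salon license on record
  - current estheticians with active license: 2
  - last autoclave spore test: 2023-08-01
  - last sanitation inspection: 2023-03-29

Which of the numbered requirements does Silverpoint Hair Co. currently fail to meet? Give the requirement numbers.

1, 2, 3, 4, 5, 7, 8, 9, 10

1. condition 'offers tanning services' holds; premises liability coverage $550,000 < $575,000 → not met
2. ventilation assessment 59 days ago vs limit 45 → not met
3. sanitation inspection 189 days ago vs limit 180 → not met
4. autoclave spore test 64 days ago vs limit 60 → not met
5. sanitation violations on record 1 > 0 → not met
6. estheticians with active license 2 ≥ 2 → met
7. chemical-storage review 37 days ago vs limit 30 → not met
8. continuing-education completion 1091 days ago vs limit 730 → not met
9. salon license absent → not met
10. license renewal 43 days ago vs limit 30 → not met
Not met: 1, 2, 3, 4, 5, 7, 8, 9, 10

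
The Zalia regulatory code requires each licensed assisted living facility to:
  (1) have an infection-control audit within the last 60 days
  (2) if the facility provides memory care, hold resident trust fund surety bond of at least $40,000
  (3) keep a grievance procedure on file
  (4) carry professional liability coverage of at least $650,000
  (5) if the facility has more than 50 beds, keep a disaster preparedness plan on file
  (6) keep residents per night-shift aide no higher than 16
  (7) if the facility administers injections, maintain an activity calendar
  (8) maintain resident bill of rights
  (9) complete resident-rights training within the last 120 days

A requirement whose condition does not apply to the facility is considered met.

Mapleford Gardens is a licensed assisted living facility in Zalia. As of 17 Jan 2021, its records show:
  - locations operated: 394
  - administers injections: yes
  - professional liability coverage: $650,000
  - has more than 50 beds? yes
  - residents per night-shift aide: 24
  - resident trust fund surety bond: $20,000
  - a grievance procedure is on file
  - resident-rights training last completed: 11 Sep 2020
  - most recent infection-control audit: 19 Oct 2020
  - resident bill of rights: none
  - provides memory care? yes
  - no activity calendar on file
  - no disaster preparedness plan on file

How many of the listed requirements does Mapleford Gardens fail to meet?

1. infection-control audit 90 days ago vs limit 60 → not met
2. condition 'provides memory care' holds; resident trust fund surety bond $20,000 < $40,000 → not met
3. grievance procedure present → met
4. professional liability coverage $650,000 ≥ $650,000 → met
5. condition 'has more than 50 beds' holds; disaster preparedness plan absent → not met
6. residents per night-shift aide 24 > 16 → not met
7. condition 'administers injections' holds; activity calendar absent → not met
8. resident bill of rights absent → not met
9. resident-rights training 128 days ago vs limit 120 → not met
Not met: 7 of 9

7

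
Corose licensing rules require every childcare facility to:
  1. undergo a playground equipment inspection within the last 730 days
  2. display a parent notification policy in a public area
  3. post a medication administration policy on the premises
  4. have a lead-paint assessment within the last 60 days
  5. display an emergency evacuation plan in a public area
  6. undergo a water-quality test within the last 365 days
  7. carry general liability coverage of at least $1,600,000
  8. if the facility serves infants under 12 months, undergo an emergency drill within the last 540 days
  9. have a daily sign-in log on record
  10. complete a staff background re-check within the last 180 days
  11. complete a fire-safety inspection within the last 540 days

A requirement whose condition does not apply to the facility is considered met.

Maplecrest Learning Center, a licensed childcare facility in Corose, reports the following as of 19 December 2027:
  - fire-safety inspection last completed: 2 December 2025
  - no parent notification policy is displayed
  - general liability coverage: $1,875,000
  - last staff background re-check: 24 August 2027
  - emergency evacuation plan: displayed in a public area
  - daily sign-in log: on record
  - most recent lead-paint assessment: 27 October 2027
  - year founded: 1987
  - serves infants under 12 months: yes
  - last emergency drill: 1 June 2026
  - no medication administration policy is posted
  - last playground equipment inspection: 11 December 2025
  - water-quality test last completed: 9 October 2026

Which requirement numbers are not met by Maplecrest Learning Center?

1, 2, 3, 6, 8, 11

1. playground equipment inspection 738 days ago vs limit 730 → not met
2. parent notification policy absent → not met
3. medication administration policy absent → not met
4. lead-paint assessment 53 days ago vs limit 60 → met
5. emergency evacuation plan present → met
6. water-quality test 436 days ago vs limit 365 → not met
7. general liability coverage $1,875,000 ≥ $1,600,000 → met
8. condition 'serves infants under 12 months' holds; emergency drill 566 days ago vs limit 540 → not met
9. daily sign-in log present → met
10. staff background re-check 117 days ago vs limit 180 → met
11. fire-safety inspection 747 days ago vs limit 540 → not met
Not met: 1, 2, 3, 6, 8, 11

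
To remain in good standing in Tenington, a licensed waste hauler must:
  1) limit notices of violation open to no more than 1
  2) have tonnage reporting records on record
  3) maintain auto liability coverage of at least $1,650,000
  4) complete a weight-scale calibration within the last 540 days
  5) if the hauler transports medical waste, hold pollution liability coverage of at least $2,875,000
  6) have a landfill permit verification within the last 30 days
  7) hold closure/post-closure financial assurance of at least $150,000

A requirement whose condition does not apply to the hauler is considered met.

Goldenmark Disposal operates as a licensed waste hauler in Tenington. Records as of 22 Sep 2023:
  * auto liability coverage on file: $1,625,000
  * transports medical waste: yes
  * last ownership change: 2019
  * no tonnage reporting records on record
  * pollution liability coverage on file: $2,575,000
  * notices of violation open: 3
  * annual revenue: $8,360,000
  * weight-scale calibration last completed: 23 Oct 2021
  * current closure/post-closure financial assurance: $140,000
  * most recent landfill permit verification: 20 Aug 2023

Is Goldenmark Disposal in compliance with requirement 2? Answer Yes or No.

2. tonnage reporting records absent → not met

No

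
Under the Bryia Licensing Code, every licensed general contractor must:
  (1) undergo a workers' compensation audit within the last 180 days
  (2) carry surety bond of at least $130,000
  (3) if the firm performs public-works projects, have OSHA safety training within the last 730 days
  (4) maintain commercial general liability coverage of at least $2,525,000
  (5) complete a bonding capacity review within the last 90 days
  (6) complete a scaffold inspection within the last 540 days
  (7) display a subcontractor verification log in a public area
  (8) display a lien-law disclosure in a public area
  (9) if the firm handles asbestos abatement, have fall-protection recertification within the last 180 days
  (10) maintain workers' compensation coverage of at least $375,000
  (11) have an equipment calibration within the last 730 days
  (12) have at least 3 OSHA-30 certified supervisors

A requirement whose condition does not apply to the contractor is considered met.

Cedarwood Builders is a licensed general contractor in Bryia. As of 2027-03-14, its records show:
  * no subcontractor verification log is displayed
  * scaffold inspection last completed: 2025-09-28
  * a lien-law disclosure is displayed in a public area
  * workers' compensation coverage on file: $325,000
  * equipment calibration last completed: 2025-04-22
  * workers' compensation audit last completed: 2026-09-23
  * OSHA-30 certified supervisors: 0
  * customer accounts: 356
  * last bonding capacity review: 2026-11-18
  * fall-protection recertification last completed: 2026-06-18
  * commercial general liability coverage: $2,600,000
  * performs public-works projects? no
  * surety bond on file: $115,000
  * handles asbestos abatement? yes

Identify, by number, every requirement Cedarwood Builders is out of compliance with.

2, 5, 7, 9, 10, 12

1. workers' compensation audit 172 days ago vs limit 180 → met
2. surety bond $115,000 < $130,000 → not met
3. condition 'performs public-works projects' does not hold → requirement n/a → met
4. commercial general liability coverage $2,600,000 ≥ $2,525,000 → met
5. bonding capacity review 116 days ago vs limit 90 → not met
6. scaffold inspection 532 days ago vs limit 540 → met
7. subcontractor verification log absent → not met
8. lien-law disclosure present → met
9. condition 'handles asbestos abatement' holds; fall-protection recertification 269 days ago vs limit 180 → not met
10. workers' compensation coverage $325,000 < $375,000 → not met
11. equipment calibration 691 days ago vs limit 730 → met
12. OSHA-30 certified supervisors 0 < 3 → not met
Not met: 2, 5, 7, 9, 10, 12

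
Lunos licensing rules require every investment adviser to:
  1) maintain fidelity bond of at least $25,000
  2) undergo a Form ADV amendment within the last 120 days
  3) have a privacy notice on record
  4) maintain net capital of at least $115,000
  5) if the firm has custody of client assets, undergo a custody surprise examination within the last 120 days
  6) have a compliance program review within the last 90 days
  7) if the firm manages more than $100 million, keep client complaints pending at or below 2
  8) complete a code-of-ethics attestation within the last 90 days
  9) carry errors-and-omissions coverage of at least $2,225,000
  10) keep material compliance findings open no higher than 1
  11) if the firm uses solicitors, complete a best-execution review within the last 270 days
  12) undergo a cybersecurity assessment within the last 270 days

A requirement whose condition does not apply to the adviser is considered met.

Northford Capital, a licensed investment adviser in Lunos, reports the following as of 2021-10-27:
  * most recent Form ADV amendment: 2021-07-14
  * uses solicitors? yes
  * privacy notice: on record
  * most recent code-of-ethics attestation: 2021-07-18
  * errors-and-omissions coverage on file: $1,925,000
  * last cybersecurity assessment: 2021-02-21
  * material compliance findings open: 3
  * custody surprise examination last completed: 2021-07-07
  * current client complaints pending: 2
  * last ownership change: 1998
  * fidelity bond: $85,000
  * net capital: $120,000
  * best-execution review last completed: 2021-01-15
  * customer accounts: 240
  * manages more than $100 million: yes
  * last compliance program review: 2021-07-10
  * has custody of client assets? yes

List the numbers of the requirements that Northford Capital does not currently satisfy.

1. fidelity bond $85,000 ≥ $25,000 → met
2. Form ADV amendment 105 days ago vs limit 120 → met
3. privacy notice present → met
4. net capital $120,000 ≥ $115,000 → met
5. condition 'has custody of client assets' holds; custody surprise examination 112 days ago vs limit 120 → met
6. compliance program review 109 days ago vs limit 90 → not met
7. condition 'manages more than $100 million' holds; client complaints pending 2 ≤ 2 → met
8. code-of-ethics attestation 101 days ago vs limit 90 → not met
9. errors-and-omissions coverage $1,925,000 < $2,225,000 → not met
10. material compliance findings open 3 > 1 → not met
11. condition 'uses solicitors' holds; best-execution review 285 days ago vs limit 270 → not met
12. cybersecurity assessment 248 days ago vs limit 270 → met
Not met: 6, 8, 9, 10, 11

6, 8, 9, 10, 11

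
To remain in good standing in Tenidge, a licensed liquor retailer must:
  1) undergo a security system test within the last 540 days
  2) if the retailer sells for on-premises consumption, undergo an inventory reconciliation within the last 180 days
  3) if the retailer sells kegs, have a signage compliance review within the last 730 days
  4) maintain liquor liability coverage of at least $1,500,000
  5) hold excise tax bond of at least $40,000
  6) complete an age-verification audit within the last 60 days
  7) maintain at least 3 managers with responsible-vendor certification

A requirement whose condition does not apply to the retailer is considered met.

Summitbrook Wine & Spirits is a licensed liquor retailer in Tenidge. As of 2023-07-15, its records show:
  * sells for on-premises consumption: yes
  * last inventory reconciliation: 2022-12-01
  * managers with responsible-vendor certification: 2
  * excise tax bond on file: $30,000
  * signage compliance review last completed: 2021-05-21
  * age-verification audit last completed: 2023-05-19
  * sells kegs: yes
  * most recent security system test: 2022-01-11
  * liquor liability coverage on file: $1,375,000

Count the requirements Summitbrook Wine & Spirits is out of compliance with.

1. security system test 550 days ago vs limit 540 → not met
2. condition 'sells for on-premises consumption' holds; inventory reconciliation 226 days ago vs limit 180 → not met
3. condition 'sells kegs' holds; signage compliance review 785 days ago vs limit 730 → not met
4. liquor liability coverage $1,375,000 < $1,500,000 → not met
5. excise tax bond $30,000 < $40,000 → not met
6. age-verification audit 57 days ago vs limit 60 → met
7. managers with responsible-vendor certification 2 < 3 → not met
Not met: 6 of 7

6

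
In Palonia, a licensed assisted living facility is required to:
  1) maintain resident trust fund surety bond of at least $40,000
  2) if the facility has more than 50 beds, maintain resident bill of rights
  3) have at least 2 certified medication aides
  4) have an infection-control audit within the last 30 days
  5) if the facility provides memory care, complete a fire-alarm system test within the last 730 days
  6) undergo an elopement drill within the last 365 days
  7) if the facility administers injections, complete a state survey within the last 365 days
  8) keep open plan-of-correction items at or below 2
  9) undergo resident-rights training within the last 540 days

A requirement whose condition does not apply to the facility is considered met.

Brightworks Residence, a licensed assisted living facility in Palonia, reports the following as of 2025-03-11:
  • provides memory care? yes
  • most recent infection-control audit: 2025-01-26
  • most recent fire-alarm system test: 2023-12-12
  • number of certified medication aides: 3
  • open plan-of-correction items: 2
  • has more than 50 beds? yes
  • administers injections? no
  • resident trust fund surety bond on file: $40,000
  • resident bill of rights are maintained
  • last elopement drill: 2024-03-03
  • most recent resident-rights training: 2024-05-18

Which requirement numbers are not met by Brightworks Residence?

4, 6

1. resident trust fund surety bond $40,000 ≥ $40,000 → met
2. condition 'has more than 50 beds' holds; resident bill of rights present → met
3. certified medication aides 3 ≥ 2 → met
4. infection-control audit 44 days ago vs limit 30 → not met
5. condition 'provides memory care' holds; fire-alarm system test 455 days ago vs limit 730 → met
6. elopement drill 373 days ago vs limit 365 → not met
7. condition 'administers injections' does not hold → requirement n/a → met
8. open plan-of-correction items 2 ≤ 2 → met
9. resident-rights training 297 days ago vs limit 540 → met
Not met: 4, 6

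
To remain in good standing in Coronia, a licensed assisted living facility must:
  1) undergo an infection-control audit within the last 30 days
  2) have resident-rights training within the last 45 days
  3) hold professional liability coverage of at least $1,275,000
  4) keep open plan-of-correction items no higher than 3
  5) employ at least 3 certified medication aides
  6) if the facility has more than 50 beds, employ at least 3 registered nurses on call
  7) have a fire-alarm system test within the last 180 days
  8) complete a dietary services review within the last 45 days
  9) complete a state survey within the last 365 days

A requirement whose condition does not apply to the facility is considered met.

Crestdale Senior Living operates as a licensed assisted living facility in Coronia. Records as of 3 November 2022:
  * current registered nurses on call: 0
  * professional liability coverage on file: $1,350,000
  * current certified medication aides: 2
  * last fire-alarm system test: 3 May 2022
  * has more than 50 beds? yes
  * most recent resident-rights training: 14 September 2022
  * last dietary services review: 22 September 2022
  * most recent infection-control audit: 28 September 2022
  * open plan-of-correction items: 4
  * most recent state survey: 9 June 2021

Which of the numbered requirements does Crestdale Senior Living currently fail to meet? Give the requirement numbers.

1. infection-control audit 36 days ago vs limit 30 → not met
2. resident-rights training 50 days ago vs limit 45 → not met
3. professional liability coverage $1,350,000 ≥ $1,275,000 → met
4. open plan-of-correction items 4 > 3 → not met
5. certified medication aides 2 < 3 → not met
6. condition 'has more than 50 beds' holds; registered nurses on call 0 < 3 → not met
7. fire-alarm system test 184 days ago vs limit 180 → not met
8. dietary services review 42 days ago vs limit 45 → met
9. state survey 512 days ago vs limit 365 → not met
Not met: 1, 2, 4, 5, 6, 7, 9

1, 2, 4, 5, 6, 7, 9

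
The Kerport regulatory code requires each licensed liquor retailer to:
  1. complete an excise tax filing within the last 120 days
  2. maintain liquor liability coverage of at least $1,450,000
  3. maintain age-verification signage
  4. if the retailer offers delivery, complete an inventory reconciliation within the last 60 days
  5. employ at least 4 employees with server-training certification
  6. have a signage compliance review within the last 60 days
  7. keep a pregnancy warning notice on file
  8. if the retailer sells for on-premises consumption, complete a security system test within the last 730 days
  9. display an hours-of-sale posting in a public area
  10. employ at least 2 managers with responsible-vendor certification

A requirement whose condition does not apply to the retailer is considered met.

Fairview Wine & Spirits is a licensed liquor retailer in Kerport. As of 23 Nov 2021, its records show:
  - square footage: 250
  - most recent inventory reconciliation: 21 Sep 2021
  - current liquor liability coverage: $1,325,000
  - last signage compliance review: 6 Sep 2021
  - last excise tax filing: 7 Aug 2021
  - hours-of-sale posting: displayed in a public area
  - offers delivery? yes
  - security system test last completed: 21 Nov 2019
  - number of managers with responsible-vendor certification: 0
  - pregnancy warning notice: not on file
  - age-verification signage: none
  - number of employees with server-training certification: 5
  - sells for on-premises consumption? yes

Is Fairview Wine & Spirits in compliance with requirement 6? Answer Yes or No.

6. signage compliance review 78 days ago vs limit 60 → not met

No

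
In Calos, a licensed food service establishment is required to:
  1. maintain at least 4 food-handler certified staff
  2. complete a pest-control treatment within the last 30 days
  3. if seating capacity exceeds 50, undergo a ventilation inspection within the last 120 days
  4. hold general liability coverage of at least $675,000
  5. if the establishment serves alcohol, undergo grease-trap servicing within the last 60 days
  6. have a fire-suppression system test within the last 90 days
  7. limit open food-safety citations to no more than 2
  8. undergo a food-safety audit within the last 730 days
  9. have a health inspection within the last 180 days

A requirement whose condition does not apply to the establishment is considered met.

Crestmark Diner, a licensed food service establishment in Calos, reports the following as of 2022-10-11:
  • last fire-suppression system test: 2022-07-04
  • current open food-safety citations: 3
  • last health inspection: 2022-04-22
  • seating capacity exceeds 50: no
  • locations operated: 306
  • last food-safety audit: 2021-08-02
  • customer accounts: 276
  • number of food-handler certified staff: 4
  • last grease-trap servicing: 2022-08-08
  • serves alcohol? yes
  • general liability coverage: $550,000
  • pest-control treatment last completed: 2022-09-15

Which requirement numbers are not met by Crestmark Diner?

4, 5, 6, 7

1. food-handler certified staff 4 ≥ 4 → met
2. pest-control treatment 26 days ago vs limit 30 → met
3. condition 'seating capacity exceeds 50' does not hold → requirement n/a → met
4. general liability coverage $550,000 < $675,000 → not met
5. condition 'serves alcohol' holds; grease-trap servicing 64 days ago vs limit 60 → not met
6. fire-suppression system test 99 days ago vs limit 90 → not met
7. open food-safety citations 3 > 2 → not met
8. food-safety audit 435 days ago vs limit 730 → met
9. health inspection 172 days ago vs limit 180 → met
Not met: 4, 5, 6, 7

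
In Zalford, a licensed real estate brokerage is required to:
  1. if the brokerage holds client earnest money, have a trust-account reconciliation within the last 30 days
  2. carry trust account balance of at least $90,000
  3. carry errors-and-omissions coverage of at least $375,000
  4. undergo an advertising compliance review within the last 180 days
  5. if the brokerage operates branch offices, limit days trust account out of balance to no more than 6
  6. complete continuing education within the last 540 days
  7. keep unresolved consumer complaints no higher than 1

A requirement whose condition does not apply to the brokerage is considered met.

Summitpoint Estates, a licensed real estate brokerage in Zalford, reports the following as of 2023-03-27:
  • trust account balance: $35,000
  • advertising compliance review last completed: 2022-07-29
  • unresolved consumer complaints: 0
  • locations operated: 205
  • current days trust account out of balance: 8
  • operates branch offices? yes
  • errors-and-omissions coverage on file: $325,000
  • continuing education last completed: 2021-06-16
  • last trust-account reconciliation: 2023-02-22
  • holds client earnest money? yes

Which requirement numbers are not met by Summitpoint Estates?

1, 2, 3, 4, 5, 6

1. condition 'holds client earnest money' holds; trust-account reconciliation 33 days ago vs limit 30 → not met
2. trust account balance $35,000 < $90,000 → not met
3. errors-and-omissions coverage $325,000 < $375,000 → not met
4. advertising compliance review 241 days ago vs limit 180 → not met
5. condition 'operates branch offices' holds; days trust account out of balance 8 > 6 → not met
6. continuing education 649 days ago vs limit 540 → not met
7. unresolved consumer complaints 0 ≤ 1 → met
Not met: 1, 2, 3, 4, 5, 6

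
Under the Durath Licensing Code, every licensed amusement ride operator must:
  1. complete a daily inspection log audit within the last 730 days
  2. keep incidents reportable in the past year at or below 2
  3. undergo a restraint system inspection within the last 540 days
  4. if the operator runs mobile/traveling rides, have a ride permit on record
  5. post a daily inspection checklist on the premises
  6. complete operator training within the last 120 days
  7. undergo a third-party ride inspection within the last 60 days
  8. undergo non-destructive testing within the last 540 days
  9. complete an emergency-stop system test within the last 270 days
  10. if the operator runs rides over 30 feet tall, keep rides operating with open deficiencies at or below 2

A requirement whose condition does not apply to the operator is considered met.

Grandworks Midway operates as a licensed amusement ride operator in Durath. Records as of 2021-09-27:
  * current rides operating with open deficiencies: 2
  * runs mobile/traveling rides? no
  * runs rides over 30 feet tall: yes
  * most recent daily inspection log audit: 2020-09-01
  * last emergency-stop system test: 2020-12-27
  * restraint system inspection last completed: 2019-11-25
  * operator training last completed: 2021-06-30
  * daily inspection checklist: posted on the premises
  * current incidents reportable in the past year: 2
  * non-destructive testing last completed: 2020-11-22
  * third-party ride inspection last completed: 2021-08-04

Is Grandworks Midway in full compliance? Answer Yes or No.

1. daily inspection log audit 391 days ago vs limit 730 → met
2. incidents reportable in the past year 2 ≤ 2 → met
3. restraint system inspection 672 days ago vs limit 540 → not met
4. condition 'runs mobile/traveling rides' does not hold → requirement n/a → met
5. daily inspection checklist present → met
6. operator training 89 days ago vs limit 120 → met
7. third-party ride inspection 54 days ago vs limit 60 → met
8. non-destructive testing 309 days ago vs limit 540 → met
9. emergency-stop system test 274 days ago vs limit 270 → not met
10. condition 'runs rides over 30 feet tall' holds; rides operating with open deficiencies 2 ≤ 2 → met
Not met: 3, 9

No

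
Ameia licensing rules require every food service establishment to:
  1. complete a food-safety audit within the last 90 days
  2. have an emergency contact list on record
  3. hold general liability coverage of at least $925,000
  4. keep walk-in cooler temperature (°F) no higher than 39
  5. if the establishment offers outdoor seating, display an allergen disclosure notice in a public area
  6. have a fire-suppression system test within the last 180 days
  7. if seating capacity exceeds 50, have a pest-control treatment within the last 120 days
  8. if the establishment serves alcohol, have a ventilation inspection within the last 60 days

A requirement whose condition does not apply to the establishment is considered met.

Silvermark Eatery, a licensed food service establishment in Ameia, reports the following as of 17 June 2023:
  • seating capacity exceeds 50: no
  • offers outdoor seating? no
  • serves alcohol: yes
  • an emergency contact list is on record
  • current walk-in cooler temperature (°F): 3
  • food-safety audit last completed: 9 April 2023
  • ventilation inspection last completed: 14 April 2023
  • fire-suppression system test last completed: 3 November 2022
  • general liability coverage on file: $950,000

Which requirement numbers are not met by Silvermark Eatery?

6, 8

1. food-safety audit 69 days ago vs limit 90 → met
2. emergency contact list present → met
3. general liability coverage $950,000 ≥ $925,000 → met
4. walk-in cooler temperature (°F) 3 ≤ 39 → met
5. condition 'offers outdoor seating' does not hold → requirement n/a → met
6. fire-suppression system test 226 days ago vs limit 180 → not met
7. condition 'seating capacity exceeds 50' does not hold → requirement n/a → met
8. condition 'serves alcohol' holds; ventilation inspection 64 days ago vs limit 60 → not met
Not met: 6, 8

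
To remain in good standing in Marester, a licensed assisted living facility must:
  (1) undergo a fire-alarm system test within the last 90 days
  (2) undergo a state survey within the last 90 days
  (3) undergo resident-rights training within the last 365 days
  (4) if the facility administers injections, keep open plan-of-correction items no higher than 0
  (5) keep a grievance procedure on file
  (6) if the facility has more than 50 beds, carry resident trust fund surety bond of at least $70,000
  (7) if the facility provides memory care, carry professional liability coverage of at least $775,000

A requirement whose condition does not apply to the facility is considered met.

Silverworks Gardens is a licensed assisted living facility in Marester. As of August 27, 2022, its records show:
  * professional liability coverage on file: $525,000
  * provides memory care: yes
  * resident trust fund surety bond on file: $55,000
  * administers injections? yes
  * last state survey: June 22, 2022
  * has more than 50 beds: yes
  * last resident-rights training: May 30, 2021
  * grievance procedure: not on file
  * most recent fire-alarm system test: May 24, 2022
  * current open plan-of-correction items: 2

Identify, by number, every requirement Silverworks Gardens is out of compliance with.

1. fire-alarm system test 95 days ago vs limit 90 → not met
2. state survey 66 days ago vs limit 90 → met
3. resident-rights training 454 days ago vs limit 365 → not met
4. condition 'administers injections' holds; open plan-of-correction items 2 > 0 → not met
5. grievance procedure absent → not met
6. condition 'has more than 50 beds' holds; resident trust fund surety bond $55,000 < $70,000 → not met
7. condition 'provides memory care' holds; professional liability coverage $525,000 < $775,000 → not met
Not met: 1, 3, 4, 5, 6, 7

1, 3, 4, 5, 6, 7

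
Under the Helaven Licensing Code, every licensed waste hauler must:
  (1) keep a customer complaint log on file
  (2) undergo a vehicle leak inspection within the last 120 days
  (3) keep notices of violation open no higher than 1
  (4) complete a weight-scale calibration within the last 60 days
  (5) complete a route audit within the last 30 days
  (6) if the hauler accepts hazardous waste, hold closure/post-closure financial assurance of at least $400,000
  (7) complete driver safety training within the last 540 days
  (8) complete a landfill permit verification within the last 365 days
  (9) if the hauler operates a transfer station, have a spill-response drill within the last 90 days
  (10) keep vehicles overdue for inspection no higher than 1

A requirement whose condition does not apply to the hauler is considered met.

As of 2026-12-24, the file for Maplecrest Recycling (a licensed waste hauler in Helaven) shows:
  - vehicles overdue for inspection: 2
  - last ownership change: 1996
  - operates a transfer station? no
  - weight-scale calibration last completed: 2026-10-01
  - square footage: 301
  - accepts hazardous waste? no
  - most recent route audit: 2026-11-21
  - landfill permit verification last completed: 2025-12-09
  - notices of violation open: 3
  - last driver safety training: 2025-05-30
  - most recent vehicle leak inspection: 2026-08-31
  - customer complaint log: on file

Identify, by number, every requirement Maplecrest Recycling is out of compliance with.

1. customer complaint log present → met
2. vehicle leak inspection 115 days ago vs limit 120 → met
3. notices of violation open 3 > 1 → not met
4. weight-scale calibration 84 days ago vs limit 60 → not met
5. route audit 33 days ago vs limit 30 → not met
6. condition 'accepts hazardous waste' does not hold → requirement n/a → met
7. driver safety training 573 days ago vs limit 540 → not met
8. landfill permit verification 380 days ago vs limit 365 → not met
9. condition 'operates a transfer station' does not hold → requirement n/a → met
10. vehicles overdue for inspection 2 > 1 → not met
Not met: 3, 4, 5, 7, 8, 10

3, 4, 5, 7, 8, 10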